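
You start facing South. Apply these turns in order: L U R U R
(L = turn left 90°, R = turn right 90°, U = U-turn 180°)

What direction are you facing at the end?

Answer: Final heading: West

Derivation:
Start: South
  L (left (90° counter-clockwise)) -> East
  U (U-turn (180°)) -> West
  R (right (90° clockwise)) -> North
  U (U-turn (180°)) -> South
  R (right (90° clockwise)) -> West
Final: West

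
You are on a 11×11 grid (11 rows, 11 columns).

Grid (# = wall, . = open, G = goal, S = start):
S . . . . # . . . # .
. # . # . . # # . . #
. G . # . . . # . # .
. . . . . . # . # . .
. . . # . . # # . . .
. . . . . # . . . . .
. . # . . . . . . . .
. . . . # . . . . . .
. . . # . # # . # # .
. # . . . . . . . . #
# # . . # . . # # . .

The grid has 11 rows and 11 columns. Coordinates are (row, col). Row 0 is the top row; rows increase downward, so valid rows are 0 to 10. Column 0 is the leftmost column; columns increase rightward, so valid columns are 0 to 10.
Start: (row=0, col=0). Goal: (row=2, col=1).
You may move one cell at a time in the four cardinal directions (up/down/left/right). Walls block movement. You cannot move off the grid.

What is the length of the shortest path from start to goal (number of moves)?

BFS from (row=0, col=0) until reaching (row=2, col=1):
  Distance 0: (row=0, col=0)
  Distance 1: (row=0, col=1), (row=1, col=0)
  Distance 2: (row=0, col=2), (row=2, col=0)
  Distance 3: (row=0, col=3), (row=1, col=2), (row=2, col=1), (row=3, col=0)  <- goal reached here
One shortest path (3 moves): (row=0, col=0) -> (row=1, col=0) -> (row=2, col=0) -> (row=2, col=1)

Answer: Shortest path length: 3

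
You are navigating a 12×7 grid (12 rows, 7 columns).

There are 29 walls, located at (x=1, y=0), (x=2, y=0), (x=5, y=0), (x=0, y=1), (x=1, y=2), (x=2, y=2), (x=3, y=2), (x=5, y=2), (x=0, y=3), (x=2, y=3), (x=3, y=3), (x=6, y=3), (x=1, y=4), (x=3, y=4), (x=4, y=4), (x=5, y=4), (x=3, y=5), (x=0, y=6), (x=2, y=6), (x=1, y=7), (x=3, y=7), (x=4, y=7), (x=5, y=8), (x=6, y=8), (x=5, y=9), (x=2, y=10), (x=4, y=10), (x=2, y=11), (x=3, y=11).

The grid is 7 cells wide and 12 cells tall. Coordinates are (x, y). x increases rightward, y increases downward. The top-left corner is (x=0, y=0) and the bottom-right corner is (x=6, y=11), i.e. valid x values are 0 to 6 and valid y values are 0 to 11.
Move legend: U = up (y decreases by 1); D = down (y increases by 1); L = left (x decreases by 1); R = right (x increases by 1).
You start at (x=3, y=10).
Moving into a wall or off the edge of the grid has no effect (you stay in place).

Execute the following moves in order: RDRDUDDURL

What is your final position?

Answer: Final position: (x=3, y=9)

Derivation:
Start: (x=3, y=10)
  R (right): blocked, stay at (x=3, y=10)
  D (down): blocked, stay at (x=3, y=10)
  R (right): blocked, stay at (x=3, y=10)
  D (down): blocked, stay at (x=3, y=10)
  U (up): (x=3, y=10) -> (x=3, y=9)
  D (down): (x=3, y=9) -> (x=3, y=10)
  D (down): blocked, stay at (x=3, y=10)
  U (up): (x=3, y=10) -> (x=3, y=9)
  R (right): (x=3, y=9) -> (x=4, y=9)
  L (left): (x=4, y=9) -> (x=3, y=9)
Final: (x=3, y=9)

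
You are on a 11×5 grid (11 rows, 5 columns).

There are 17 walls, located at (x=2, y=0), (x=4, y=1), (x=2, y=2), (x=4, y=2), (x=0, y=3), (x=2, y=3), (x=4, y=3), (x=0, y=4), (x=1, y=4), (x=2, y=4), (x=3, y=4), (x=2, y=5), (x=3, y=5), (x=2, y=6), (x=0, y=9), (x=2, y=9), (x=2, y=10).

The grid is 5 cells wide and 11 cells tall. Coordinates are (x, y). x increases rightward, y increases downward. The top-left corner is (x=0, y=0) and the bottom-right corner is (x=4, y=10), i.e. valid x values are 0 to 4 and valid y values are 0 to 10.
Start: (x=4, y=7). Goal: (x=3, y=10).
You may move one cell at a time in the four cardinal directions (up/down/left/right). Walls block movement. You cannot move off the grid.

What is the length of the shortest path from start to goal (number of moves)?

Answer: Shortest path length: 4

Derivation:
BFS from (x=4, y=7) until reaching (x=3, y=10):
  Distance 0: (x=4, y=7)
  Distance 1: (x=4, y=6), (x=3, y=7), (x=4, y=8)
  Distance 2: (x=4, y=5), (x=3, y=6), (x=2, y=7), (x=3, y=8), (x=4, y=9)
  Distance 3: (x=4, y=4), (x=1, y=7), (x=2, y=8), (x=3, y=9), (x=4, y=10)
  Distance 4: (x=1, y=6), (x=0, y=7), (x=1, y=8), (x=3, y=10)  <- goal reached here
One shortest path (4 moves): (x=4, y=7) -> (x=3, y=7) -> (x=3, y=8) -> (x=3, y=9) -> (x=3, y=10)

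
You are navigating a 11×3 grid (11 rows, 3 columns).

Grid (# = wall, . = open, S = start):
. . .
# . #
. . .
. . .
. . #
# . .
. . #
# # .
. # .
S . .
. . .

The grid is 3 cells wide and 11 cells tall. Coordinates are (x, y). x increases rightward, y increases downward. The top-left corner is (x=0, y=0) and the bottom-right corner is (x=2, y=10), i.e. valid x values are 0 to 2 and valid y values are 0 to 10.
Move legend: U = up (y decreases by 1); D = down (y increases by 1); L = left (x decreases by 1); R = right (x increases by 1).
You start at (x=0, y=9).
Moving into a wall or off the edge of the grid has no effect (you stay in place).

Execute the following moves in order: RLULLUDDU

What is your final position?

Start: (x=0, y=9)
  R (right): (x=0, y=9) -> (x=1, y=9)
  L (left): (x=1, y=9) -> (x=0, y=9)
  U (up): (x=0, y=9) -> (x=0, y=8)
  L (left): blocked, stay at (x=0, y=8)
  L (left): blocked, stay at (x=0, y=8)
  U (up): blocked, stay at (x=0, y=8)
  D (down): (x=0, y=8) -> (x=0, y=9)
  D (down): (x=0, y=9) -> (x=0, y=10)
  U (up): (x=0, y=10) -> (x=0, y=9)
Final: (x=0, y=9)

Answer: Final position: (x=0, y=9)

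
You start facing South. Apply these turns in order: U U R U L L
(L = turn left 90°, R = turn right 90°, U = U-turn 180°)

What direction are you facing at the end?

Answer: Final heading: West

Derivation:
Start: South
  U (U-turn (180°)) -> North
  U (U-turn (180°)) -> South
  R (right (90° clockwise)) -> West
  U (U-turn (180°)) -> East
  L (left (90° counter-clockwise)) -> North
  L (left (90° counter-clockwise)) -> West
Final: West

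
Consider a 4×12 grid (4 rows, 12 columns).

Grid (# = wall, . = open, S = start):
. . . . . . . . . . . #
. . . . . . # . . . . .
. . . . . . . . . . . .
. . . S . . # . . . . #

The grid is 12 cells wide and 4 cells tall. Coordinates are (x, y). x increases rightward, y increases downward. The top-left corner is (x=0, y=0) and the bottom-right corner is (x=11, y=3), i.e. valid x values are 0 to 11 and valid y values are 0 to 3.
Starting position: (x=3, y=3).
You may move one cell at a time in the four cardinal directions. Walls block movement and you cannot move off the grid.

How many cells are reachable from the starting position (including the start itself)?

Answer: Reachable cells: 44

Derivation:
BFS flood-fill from (x=3, y=3):
  Distance 0: (x=3, y=3)
  Distance 1: (x=3, y=2), (x=2, y=3), (x=4, y=3)
  Distance 2: (x=3, y=1), (x=2, y=2), (x=4, y=2), (x=1, y=3), (x=5, y=3)
  Distance 3: (x=3, y=0), (x=2, y=1), (x=4, y=1), (x=1, y=2), (x=5, y=2), (x=0, y=3)
  Distance 4: (x=2, y=0), (x=4, y=0), (x=1, y=1), (x=5, y=1), (x=0, y=2), (x=6, y=2)
  Distance 5: (x=1, y=0), (x=5, y=0), (x=0, y=1), (x=7, y=2)
  Distance 6: (x=0, y=0), (x=6, y=0), (x=7, y=1), (x=8, y=2), (x=7, y=3)
  Distance 7: (x=7, y=0), (x=8, y=1), (x=9, y=2), (x=8, y=3)
  Distance 8: (x=8, y=0), (x=9, y=1), (x=10, y=2), (x=9, y=3)
  Distance 9: (x=9, y=0), (x=10, y=1), (x=11, y=2), (x=10, y=3)
  Distance 10: (x=10, y=0), (x=11, y=1)
Total reachable: 44 (grid has 44 open cells total)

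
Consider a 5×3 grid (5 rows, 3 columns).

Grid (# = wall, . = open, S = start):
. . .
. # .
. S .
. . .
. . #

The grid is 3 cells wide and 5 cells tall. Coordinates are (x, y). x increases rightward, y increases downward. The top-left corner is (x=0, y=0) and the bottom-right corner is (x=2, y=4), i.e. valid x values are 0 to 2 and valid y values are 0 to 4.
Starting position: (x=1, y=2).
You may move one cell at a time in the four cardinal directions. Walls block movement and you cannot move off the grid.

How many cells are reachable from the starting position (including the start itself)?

Answer: Reachable cells: 13

Derivation:
BFS flood-fill from (x=1, y=2):
  Distance 0: (x=1, y=2)
  Distance 1: (x=0, y=2), (x=2, y=2), (x=1, y=3)
  Distance 2: (x=0, y=1), (x=2, y=1), (x=0, y=3), (x=2, y=3), (x=1, y=4)
  Distance 3: (x=0, y=0), (x=2, y=0), (x=0, y=4)
  Distance 4: (x=1, y=0)
Total reachable: 13 (grid has 13 open cells total)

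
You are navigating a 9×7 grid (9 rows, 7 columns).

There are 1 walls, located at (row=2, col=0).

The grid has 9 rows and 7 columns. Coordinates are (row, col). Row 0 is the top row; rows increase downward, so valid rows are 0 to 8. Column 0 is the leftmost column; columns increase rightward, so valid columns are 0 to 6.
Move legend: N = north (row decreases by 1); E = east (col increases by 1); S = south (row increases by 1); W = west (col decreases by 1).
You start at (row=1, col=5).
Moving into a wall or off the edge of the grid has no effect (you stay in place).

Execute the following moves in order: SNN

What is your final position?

Start: (row=1, col=5)
  S (south): (row=1, col=5) -> (row=2, col=5)
  N (north): (row=2, col=5) -> (row=1, col=5)
  N (north): (row=1, col=5) -> (row=0, col=5)
Final: (row=0, col=5)

Answer: Final position: (row=0, col=5)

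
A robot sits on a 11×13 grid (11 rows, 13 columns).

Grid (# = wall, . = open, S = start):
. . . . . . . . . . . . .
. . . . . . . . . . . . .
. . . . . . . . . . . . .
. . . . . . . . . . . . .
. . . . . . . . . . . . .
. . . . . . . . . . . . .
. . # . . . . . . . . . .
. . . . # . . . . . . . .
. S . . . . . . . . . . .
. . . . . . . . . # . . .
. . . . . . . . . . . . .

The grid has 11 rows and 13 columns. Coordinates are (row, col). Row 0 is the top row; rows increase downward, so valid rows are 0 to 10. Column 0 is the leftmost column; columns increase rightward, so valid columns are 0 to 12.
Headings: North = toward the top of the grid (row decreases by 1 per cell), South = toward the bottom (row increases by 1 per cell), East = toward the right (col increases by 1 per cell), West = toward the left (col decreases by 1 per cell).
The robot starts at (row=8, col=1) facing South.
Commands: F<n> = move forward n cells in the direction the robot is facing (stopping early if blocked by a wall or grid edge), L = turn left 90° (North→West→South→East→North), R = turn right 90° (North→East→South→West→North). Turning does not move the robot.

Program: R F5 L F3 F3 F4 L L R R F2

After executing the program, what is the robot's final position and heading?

Answer: Final position: (row=10, col=0), facing South

Derivation:
Start: (row=8, col=1), facing South
  R: turn right, now facing West
  F5: move forward 1/5 (blocked), now at (row=8, col=0)
  L: turn left, now facing South
  F3: move forward 2/3 (blocked), now at (row=10, col=0)
  F3: move forward 0/3 (blocked), now at (row=10, col=0)
  F4: move forward 0/4 (blocked), now at (row=10, col=0)
  L: turn left, now facing East
  L: turn left, now facing North
  R: turn right, now facing East
  R: turn right, now facing South
  F2: move forward 0/2 (blocked), now at (row=10, col=0)
Final: (row=10, col=0), facing South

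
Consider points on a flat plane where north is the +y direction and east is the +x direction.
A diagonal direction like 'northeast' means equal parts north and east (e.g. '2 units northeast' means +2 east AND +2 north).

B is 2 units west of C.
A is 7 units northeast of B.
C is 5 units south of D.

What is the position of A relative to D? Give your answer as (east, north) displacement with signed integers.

Answer: A is at (east=5, north=2) relative to D.

Derivation:
Place D at the origin (east=0, north=0).
  C is 5 units south of D: delta (east=+0, north=-5); C at (east=0, north=-5).
  B is 2 units west of C: delta (east=-2, north=+0); B at (east=-2, north=-5).
  A is 7 units northeast of B: delta (east=+7, north=+7); A at (east=5, north=2).
Therefore A relative to D: (east=5, north=2).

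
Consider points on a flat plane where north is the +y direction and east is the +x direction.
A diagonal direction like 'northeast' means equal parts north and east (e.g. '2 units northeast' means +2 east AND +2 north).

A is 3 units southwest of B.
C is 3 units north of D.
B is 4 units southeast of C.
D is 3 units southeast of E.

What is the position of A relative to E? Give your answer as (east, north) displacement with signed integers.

Place E at the origin (east=0, north=0).
  D is 3 units southeast of E: delta (east=+3, north=-3); D at (east=3, north=-3).
  C is 3 units north of D: delta (east=+0, north=+3); C at (east=3, north=0).
  B is 4 units southeast of C: delta (east=+4, north=-4); B at (east=7, north=-4).
  A is 3 units southwest of B: delta (east=-3, north=-3); A at (east=4, north=-7).
Therefore A relative to E: (east=4, north=-7).

Answer: A is at (east=4, north=-7) relative to E.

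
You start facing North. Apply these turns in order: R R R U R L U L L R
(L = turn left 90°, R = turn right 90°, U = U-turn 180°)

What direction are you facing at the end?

Start: North
  R (right (90° clockwise)) -> East
  R (right (90° clockwise)) -> South
  R (right (90° clockwise)) -> West
  U (U-turn (180°)) -> East
  R (right (90° clockwise)) -> South
  L (left (90° counter-clockwise)) -> East
  U (U-turn (180°)) -> West
  L (left (90° counter-clockwise)) -> South
  L (left (90° counter-clockwise)) -> East
  R (right (90° clockwise)) -> South
Final: South

Answer: Final heading: South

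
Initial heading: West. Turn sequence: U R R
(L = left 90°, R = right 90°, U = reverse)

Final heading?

Start: West
  U (U-turn (180°)) -> East
  R (right (90° clockwise)) -> South
  R (right (90° clockwise)) -> West
Final: West

Answer: Final heading: West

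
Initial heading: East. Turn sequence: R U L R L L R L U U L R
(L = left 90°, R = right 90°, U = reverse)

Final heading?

Start: East
  R (right (90° clockwise)) -> South
  U (U-turn (180°)) -> North
  L (left (90° counter-clockwise)) -> West
  R (right (90° clockwise)) -> North
  L (left (90° counter-clockwise)) -> West
  L (left (90° counter-clockwise)) -> South
  R (right (90° clockwise)) -> West
  L (left (90° counter-clockwise)) -> South
  U (U-turn (180°)) -> North
  U (U-turn (180°)) -> South
  L (left (90° counter-clockwise)) -> East
  R (right (90° clockwise)) -> South
Final: South

Answer: Final heading: South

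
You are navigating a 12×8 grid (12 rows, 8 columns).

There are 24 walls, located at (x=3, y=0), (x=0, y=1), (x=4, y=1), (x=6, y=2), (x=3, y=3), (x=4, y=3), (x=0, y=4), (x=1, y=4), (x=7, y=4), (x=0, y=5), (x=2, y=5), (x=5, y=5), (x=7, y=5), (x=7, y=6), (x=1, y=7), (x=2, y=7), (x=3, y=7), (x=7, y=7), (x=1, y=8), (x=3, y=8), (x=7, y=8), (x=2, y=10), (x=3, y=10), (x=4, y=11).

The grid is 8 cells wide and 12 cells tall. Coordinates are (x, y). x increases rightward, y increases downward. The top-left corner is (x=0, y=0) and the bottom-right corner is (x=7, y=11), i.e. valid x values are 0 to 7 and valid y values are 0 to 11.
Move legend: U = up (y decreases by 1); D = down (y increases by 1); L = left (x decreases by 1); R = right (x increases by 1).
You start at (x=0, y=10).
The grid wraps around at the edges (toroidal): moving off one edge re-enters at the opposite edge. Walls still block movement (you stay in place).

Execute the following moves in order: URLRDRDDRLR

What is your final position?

Answer: Final position: (x=2, y=0)

Derivation:
Start: (x=0, y=10)
  U (up): (x=0, y=10) -> (x=0, y=9)
  R (right): (x=0, y=9) -> (x=1, y=9)
  L (left): (x=1, y=9) -> (x=0, y=9)
  R (right): (x=0, y=9) -> (x=1, y=9)
  D (down): (x=1, y=9) -> (x=1, y=10)
  R (right): blocked, stay at (x=1, y=10)
  D (down): (x=1, y=10) -> (x=1, y=11)
  D (down): (x=1, y=11) -> (x=1, y=0)
  R (right): (x=1, y=0) -> (x=2, y=0)
  L (left): (x=2, y=0) -> (x=1, y=0)
  R (right): (x=1, y=0) -> (x=2, y=0)
Final: (x=2, y=0)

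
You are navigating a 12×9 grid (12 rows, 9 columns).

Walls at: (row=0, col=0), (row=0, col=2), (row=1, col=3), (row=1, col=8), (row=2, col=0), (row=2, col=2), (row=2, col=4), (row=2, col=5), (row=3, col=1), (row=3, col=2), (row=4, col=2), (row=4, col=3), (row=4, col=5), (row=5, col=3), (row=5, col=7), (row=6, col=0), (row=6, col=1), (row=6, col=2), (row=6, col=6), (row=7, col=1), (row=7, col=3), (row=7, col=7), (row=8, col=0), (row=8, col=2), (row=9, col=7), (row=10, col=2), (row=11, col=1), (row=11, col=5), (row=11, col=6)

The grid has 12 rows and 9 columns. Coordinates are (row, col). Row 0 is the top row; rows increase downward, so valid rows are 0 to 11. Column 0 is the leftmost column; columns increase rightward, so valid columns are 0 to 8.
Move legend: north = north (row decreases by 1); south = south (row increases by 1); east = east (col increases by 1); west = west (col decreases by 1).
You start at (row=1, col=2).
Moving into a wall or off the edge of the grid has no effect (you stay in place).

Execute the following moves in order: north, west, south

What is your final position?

Start: (row=1, col=2)
  north (north): blocked, stay at (row=1, col=2)
  west (west): (row=1, col=2) -> (row=1, col=1)
  south (south): (row=1, col=1) -> (row=2, col=1)
Final: (row=2, col=1)

Answer: Final position: (row=2, col=1)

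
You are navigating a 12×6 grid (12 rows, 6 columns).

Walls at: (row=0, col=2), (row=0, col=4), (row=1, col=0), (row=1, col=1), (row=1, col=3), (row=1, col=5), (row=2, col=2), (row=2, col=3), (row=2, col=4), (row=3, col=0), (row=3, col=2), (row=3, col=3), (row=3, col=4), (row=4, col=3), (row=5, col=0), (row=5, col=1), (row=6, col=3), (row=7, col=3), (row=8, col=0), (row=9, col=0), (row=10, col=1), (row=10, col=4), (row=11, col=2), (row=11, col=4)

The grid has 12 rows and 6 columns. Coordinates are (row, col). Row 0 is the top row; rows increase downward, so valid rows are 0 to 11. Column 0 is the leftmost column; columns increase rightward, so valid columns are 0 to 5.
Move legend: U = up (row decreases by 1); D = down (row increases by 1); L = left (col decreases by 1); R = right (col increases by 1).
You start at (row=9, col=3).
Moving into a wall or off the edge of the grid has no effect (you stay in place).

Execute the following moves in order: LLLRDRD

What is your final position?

Start: (row=9, col=3)
  L (left): (row=9, col=3) -> (row=9, col=2)
  L (left): (row=9, col=2) -> (row=9, col=1)
  L (left): blocked, stay at (row=9, col=1)
  R (right): (row=9, col=1) -> (row=9, col=2)
  D (down): (row=9, col=2) -> (row=10, col=2)
  R (right): (row=10, col=2) -> (row=10, col=3)
  D (down): (row=10, col=3) -> (row=11, col=3)
Final: (row=11, col=3)

Answer: Final position: (row=11, col=3)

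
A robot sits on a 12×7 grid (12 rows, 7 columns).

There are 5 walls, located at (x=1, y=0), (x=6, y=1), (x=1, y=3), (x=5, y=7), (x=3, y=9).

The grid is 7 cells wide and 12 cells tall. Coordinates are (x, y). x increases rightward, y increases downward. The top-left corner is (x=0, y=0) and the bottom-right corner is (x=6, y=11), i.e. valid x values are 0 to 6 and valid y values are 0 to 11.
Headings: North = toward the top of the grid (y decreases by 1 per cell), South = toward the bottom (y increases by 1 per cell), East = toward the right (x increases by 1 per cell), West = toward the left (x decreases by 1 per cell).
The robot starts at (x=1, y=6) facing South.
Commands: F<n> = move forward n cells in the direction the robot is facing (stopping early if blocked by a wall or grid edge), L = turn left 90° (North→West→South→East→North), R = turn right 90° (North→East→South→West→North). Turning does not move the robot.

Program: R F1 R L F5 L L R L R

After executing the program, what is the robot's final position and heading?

Start: (x=1, y=6), facing South
  R: turn right, now facing West
  F1: move forward 1, now at (x=0, y=6)
  R: turn right, now facing North
  L: turn left, now facing West
  F5: move forward 0/5 (blocked), now at (x=0, y=6)
  L: turn left, now facing South
  L: turn left, now facing East
  R: turn right, now facing South
  L: turn left, now facing East
  R: turn right, now facing South
Final: (x=0, y=6), facing South

Answer: Final position: (x=0, y=6), facing South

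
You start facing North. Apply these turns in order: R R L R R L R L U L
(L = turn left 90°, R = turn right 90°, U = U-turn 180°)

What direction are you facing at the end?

Start: North
  R (right (90° clockwise)) -> East
  R (right (90° clockwise)) -> South
  L (left (90° counter-clockwise)) -> East
  R (right (90° clockwise)) -> South
  R (right (90° clockwise)) -> West
  L (left (90° counter-clockwise)) -> South
  R (right (90° clockwise)) -> West
  L (left (90° counter-clockwise)) -> South
  U (U-turn (180°)) -> North
  L (left (90° counter-clockwise)) -> West
Final: West

Answer: Final heading: West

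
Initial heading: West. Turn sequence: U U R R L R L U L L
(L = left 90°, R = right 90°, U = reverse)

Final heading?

Answer: Final heading: North

Derivation:
Start: West
  U (U-turn (180°)) -> East
  U (U-turn (180°)) -> West
  R (right (90° clockwise)) -> North
  R (right (90° clockwise)) -> East
  L (left (90° counter-clockwise)) -> North
  R (right (90° clockwise)) -> East
  L (left (90° counter-clockwise)) -> North
  U (U-turn (180°)) -> South
  L (left (90° counter-clockwise)) -> East
  L (left (90° counter-clockwise)) -> North
Final: North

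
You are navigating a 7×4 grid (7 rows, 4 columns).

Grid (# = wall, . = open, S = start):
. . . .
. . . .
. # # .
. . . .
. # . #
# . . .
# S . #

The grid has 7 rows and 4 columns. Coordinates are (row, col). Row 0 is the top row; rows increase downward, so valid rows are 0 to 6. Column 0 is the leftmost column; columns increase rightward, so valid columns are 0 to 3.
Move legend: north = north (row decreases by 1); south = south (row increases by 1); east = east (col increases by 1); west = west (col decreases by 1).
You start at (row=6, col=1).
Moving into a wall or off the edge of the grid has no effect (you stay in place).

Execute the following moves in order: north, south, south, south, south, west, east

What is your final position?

Start: (row=6, col=1)
  north (north): (row=6, col=1) -> (row=5, col=1)
  south (south): (row=5, col=1) -> (row=6, col=1)
  [×3]south (south): blocked, stay at (row=6, col=1)
  west (west): blocked, stay at (row=6, col=1)
  east (east): (row=6, col=1) -> (row=6, col=2)
Final: (row=6, col=2)

Answer: Final position: (row=6, col=2)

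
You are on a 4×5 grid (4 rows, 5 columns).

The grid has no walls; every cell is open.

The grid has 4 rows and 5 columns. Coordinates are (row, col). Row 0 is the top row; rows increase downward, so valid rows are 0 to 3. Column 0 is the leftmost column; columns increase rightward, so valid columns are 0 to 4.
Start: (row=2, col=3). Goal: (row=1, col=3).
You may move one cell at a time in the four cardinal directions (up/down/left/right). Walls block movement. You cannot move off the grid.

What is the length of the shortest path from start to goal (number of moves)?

Answer: Shortest path length: 1

Derivation:
BFS from (row=2, col=3) until reaching (row=1, col=3):
  Distance 0: (row=2, col=3)
  Distance 1: (row=1, col=3), (row=2, col=2), (row=2, col=4), (row=3, col=3)  <- goal reached here
One shortest path (1 moves): (row=2, col=3) -> (row=1, col=3)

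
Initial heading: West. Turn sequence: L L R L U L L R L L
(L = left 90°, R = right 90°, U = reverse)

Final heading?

Start: West
  L (left (90° counter-clockwise)) -> South
  L (left (90° counter-clockwise)) -> East
  R (right (90° clockwise)) -> South
  L (left (90° counter-clockwise)) -> East
  U (U-turn (180°)) -> West
  L (left (90° counter-clockwise)) -> South
  L (left (90° counter-clockwise)) -> East
  R (right (90° clockwise)) -> South
  L (left (90° counter-clockwise)) -> East
  L (left (90° counter-clockwise)) -> North
Final: North

Answer: Final heading: North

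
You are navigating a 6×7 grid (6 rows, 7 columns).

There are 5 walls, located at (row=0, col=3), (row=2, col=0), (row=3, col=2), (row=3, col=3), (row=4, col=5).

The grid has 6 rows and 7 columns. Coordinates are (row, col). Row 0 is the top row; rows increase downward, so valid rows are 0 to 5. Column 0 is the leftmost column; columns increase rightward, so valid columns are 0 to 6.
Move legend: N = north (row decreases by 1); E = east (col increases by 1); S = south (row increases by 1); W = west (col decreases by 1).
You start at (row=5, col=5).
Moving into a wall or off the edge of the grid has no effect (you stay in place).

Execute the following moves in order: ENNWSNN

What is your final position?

Start: (row=5, col=5)
  E (east): (row=5, col=5) -> (row=5, col=6)
  N (north): (row=5, col=6) -> (row=4, col=6)
  N (north): (row=4, col=6) -> (row=3, col=6)
  W (west): (row=3, col=6) -> (row=3, col=5)
  S (south): blocked, stay at (row=3, col=5)
  N (north): (row=3, col=5) -> (row=2, col=5)
  N (north): (row=2, col=5) -> (row=1, col=5)
Final: (row=1, col=5)

Answer: Final position: (row=1, col=5)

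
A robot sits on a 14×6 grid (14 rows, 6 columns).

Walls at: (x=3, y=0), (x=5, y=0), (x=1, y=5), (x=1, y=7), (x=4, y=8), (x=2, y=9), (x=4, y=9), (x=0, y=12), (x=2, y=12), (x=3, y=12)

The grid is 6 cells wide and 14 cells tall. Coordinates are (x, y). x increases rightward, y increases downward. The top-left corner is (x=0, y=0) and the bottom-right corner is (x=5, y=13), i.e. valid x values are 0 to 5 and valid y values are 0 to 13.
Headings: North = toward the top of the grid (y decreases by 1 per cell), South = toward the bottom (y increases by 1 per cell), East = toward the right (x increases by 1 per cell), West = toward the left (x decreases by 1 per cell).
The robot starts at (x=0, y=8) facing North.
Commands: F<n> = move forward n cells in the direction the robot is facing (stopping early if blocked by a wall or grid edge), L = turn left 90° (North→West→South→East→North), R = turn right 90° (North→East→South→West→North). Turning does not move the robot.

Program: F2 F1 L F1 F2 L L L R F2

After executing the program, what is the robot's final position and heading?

Answer: Final position: (x=0, y=5), facing East

Derivation:
Start: (x=0, y=8), facing North
  F2: move forward 2, now at (x=0, y=6)
  F1: move forward 1, now at (x=0, y=5)
  L: turn left, now facing West
  F1: move forward 0/1 (blocked), now at (x=0, y=5)
  F2: move forward 0/2 (blocked), now at (x=0, y=5)
  L: turn left, now facing South
  L: turn left, now facing East
  L: turn left, now facing North
  R: turn right, now facing East
  F2: move forward 0/2 (blocked), now at (x=0, y=5)
Final: (x=0, y=5), facing East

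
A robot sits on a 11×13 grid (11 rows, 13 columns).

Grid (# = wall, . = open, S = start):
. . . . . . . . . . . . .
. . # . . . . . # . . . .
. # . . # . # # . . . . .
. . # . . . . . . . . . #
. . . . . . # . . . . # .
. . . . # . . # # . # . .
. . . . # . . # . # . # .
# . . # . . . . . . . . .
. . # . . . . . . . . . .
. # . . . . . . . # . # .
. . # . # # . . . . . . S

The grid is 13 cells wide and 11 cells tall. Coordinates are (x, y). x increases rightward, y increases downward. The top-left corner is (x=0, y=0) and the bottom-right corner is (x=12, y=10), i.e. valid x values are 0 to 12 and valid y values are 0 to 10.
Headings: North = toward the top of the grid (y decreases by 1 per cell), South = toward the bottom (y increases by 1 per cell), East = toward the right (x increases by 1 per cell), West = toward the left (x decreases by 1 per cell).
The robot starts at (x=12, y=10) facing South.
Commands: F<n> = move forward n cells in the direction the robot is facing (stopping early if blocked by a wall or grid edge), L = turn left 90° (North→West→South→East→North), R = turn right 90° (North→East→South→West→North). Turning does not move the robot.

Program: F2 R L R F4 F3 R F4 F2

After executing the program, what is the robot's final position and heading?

Answer: Final position: (x=6, y=5), facing North

Derivation:
Start: (x=12, y=10), facing South
  F2: move forward 0/2 (blocked), now at (x=12, y=10)
  R: turn right, now facing West
  L: turn left, now facing South
  R: turn right, now facing West
  F4: move forward 4, now at (x=8, y=10)
  F3: move forward 2/3 (blocked), now at (x=6, y=10)
  R: turn right, now facing North
  F4: move forward 4, now at (x=6, y=6)
  F2: move forward 1/2 (blocked), now at (x=6, y=5)
Final: (x=6, y=5), facing North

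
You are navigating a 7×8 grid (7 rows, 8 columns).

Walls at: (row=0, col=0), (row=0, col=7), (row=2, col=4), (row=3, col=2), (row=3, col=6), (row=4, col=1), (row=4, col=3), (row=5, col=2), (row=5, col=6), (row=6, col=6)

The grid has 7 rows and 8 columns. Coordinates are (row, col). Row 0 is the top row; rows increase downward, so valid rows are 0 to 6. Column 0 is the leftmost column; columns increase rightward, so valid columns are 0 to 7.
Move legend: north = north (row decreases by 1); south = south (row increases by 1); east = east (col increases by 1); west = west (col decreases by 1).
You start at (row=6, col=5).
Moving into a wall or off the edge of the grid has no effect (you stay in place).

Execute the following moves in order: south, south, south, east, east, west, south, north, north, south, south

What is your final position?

Answer: Final position: (row=6, col=4)

Derivation:
Start: (row=6, col=5)
  [×3]south (south): blocked, stay at (row=6, col=5)
  east (east): blocked, stay at (row=6, col=5)
  east (east): blocked, stay at (row=6, col=5)
  west (west): (row=6, col=5) -> (row=6, col=4)
  south (south): blocked, stay at (row=6, col=4)
  north (north): (row=6, col=4) -> (row=5, col=4)
  north (north): (row=5, col=4) -> (row=4, col=4)
  south (south): (row=4, col=4) -> (row=5, col=4)
  south (south): (row=5, col=4) -> (row=6, col=4)
Final: (row=6, col=4)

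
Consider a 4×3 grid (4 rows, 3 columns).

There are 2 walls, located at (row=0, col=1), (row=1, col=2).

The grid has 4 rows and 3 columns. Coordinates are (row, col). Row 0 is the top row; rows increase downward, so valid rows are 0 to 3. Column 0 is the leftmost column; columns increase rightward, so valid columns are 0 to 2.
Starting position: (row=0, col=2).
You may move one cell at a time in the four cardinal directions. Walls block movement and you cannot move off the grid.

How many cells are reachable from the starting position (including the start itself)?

Answer: Reachable cells: 1

Derivation:
BFS flood-fill from (row=0, col=2):
  Distance 0: (row=0, col=2)
Total reachable: 1 (grid has 10 open cells total)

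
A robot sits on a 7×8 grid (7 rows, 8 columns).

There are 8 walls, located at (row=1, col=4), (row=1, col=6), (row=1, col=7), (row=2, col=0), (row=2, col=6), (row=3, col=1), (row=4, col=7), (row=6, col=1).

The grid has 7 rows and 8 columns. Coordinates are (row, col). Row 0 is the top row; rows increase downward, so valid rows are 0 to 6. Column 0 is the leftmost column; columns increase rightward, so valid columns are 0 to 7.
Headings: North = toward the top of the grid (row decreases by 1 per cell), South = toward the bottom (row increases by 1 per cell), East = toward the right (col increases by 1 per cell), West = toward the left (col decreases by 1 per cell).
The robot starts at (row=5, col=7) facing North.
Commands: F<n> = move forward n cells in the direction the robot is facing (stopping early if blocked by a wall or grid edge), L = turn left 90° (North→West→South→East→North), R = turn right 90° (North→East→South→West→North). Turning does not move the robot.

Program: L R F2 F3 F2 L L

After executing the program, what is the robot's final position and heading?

Start: (row=5, col=7), facing North
  L: turn left, now facing West
  R: turn right, now facing North
  F2: move forward 0/2 (blocked), now at (row=5, col=7)
  F3: move forward 0/3 (blocked), now at (row=5, col=7)
  F2: move forward 0/2 (blocked), now at (row=5, col=7)
  L: turn left, now facing West
  L: turn left, now facing South
Final: (row=5, col=7), facing South

Answer: Final position: (row=5, col=7), facing South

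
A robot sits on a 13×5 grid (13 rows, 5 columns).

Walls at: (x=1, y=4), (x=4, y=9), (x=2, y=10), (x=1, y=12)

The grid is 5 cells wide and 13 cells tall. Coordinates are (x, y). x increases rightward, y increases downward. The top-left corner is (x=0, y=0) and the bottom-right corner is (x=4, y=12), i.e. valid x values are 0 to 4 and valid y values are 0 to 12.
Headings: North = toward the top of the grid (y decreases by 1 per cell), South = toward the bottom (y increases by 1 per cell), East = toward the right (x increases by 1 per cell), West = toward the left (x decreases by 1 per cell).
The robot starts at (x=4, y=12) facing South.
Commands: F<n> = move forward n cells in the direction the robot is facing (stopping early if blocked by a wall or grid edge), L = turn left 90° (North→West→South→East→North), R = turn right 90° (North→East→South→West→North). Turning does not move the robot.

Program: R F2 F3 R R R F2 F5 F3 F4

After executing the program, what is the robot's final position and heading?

Answer: Final position: (x=2, y=12), facing South

Derivation:
Start: (x=4, y=12), facing South
  R: turn right, now facing West
  F2: move forward 2, now at (x=2, y=12)
  F3: move forward 0/3 (blocked), now at (x=2, y=12)
  R: turn right, now facing North
  R: turn right, now facing East
  R: turn right, now facing South
  F2: move forward 0/2 (blocked), now at (x=2, y=12)
  F5: move forward 0/5 (blocked), now at (x=2, y=12)
  F3: move forward 0/3 (blocked), now at (x=2, y=12)
  F4: move forward 0/4 (blocked), now at (x=2, y=12)
Final: (x=2, y=12), facing South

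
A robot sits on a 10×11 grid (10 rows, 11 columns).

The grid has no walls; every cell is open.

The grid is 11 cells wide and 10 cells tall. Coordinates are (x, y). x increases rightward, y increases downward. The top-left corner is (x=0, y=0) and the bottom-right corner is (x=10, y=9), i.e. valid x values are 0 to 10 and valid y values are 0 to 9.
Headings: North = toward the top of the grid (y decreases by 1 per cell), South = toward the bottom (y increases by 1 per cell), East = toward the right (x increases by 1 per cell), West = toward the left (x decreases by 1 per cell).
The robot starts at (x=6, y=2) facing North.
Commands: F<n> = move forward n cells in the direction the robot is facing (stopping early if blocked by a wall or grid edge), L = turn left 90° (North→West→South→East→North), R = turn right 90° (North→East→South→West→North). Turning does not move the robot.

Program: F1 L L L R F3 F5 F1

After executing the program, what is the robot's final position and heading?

Answer: Final position: (x=6, y=9), facing South

Derivation:
Start: (x=6, y=2), facing North
  F1: move forward 1, now at (x=6, y=1)
  L: turn left, now facing West
  L: turn left, now facing South
  L: turn left, now facing East
  R: turn right, now facing South
  F3: move forward 3, now at (x=6, y=4)
  F5: move forward 5, now at (x=6, y=9)
  F1: move forward 0/1 (blocked), now at (x=6, y=9)
Final: (x=6, y=9), facing South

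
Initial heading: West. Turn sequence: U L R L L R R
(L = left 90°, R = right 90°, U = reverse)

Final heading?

Start: West
  U (U-turn (180°)) -> East
  L (left (90° counter-clockwise)) -> North
  R (right (90° clockwise)) -> East
  L (left (90° counter-clockwise)) -> North
  L (left (90° counter-clockwise)) -> West
  R (right (90° clockwise)) -> North
  R (right (90° clockwise)) -> East
Final: East

Answer: Final heading: East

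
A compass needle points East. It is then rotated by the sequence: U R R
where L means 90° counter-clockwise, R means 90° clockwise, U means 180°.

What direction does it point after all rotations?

Answer: Final heading: East

Derivation:
Start: East
  U (U-turn (180°)) -> West
  R (right (90° clockwise)) -> North
  R (right (90° clockwise)) -> East
Final: East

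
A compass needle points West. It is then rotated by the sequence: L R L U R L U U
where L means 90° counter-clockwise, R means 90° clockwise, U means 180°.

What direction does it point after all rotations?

Answer: Final heading: North

Derivation:
Start: West
  L (left (90° counter-clockwise)) -> South
  R (right (90° clockwise)) -> West
  L (left (90° counter-clockwise)) -> South
  U (U-turn (180°)) -> North
  R (right (90° clockwise)) -> East
  L (left (90° counter-clockwise)) -> North
  U (U-turn (180°)) -> South
  U (U-turn (180°)) -> North
Final: North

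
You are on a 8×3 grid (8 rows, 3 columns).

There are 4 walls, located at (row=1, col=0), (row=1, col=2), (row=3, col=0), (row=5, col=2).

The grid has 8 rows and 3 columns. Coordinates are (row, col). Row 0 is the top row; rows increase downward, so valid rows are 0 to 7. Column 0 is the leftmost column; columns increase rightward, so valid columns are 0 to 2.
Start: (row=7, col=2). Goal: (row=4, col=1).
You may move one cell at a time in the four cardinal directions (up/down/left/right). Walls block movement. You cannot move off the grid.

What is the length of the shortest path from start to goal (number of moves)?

BFS from (row=7, col=2) until reaching (row=4, col=1):
  Distance 0: (row=7, col=2)
  Distance 1: (row=6, col=2), (row=7, col=1)
  Distance 2: (row=6, col=1), (row=7, col=0)
  Distance 3: (row=5, col=1), (row=6, col=0)
  Distance 4: (row=4, col=1), (row=5, col=0)  <- goal reached here
One shortest path (4 moves): (row=7, col=2) -> (row=7, col=1) -> (row=6, col=1) -> (row=5, col=1) -> (row=4, col=1)

Answer: Shortest path length: 4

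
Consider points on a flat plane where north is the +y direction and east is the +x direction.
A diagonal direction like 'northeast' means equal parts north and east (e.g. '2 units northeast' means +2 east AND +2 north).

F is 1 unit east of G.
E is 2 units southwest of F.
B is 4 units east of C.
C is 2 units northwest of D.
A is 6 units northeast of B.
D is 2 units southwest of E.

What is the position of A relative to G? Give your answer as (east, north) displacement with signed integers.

Place G at the origin (east=0, north=0).
  F is 1 unit east of G: delta (east=+1, north=+0); F at (east=1, north=0).
  E is 2 units southwest of F: delta (east=-2, north=-2); E at (east=-1, north=-2).
  D is 2 units southwest of E: delta (east=-2, north=-2); D at (east=-3, north=-4).
  C is 2 units northwest of D: delta (east=-2, north=+2); C at (east=-5, north=-2).
  B is 4 units east of C: delta (east=+4, north=+0); B at (east=-1, north=-2).
  A is 6 units northeast of B: delta (east=+6, north=+6); A at (east=5, north=4).
Therefore A relative to G: (east=5, north=4).

Answer: A is at (east=5, north=4) relative to G.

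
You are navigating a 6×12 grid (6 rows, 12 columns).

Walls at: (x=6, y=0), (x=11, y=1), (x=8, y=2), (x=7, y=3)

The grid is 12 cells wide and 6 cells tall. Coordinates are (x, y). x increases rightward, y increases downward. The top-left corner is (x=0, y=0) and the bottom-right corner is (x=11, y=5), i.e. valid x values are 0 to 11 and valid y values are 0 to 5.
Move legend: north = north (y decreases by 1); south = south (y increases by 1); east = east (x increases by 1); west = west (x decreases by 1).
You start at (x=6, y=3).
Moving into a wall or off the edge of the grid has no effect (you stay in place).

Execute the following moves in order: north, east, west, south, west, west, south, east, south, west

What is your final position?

Start: (x=6, y=3)
  north (north): (x=6, y=3) -> (x=6, y=2)
  east (east): (x=6, y=2) -> (x=7, y=2)
  west (west): (x=7, y=2) -> (x=6, y=2)
  south (south): (x=6, y=2) -> (x=6, y=3)
  west (west): (x=6, y=3) -> (x=5, y=3)
  west (west): (x=5, y=3) -> (x=4, y=3)
  south (south): (x=4, y=3) -> (x=4, y=4)
  east (east): (x=4, y=4) -> (x=5, y=4)
  south (south): (x=5, y=4) -> (x=5, y=5)
  west (west): (x=5, y=5) -> (x=4, y=5)
Final: (x=4, y=5)

Answer: Final position: (x=4, y=5)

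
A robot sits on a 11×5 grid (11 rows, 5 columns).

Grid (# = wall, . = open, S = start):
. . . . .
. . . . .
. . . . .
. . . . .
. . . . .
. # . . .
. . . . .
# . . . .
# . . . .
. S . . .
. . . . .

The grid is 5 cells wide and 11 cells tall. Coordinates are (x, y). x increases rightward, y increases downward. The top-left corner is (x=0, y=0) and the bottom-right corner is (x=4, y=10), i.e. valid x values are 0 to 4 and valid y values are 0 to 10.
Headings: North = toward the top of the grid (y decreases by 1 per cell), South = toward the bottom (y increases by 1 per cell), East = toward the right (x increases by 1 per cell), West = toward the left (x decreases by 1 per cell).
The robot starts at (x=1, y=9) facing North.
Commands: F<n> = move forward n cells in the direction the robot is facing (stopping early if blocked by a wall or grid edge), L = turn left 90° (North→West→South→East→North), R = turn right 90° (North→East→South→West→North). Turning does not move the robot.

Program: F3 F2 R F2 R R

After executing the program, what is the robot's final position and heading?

Answer: Final position: (x=3, y=6), facing West

Derivation:
Start: (x=1, y=9), facing North
  F3: move forward 3, now at (x=1, y=6)
  F2: move forward 0/2 (blocked), now at (x=1, y=6)
  R: turn right, now facing East
  F2: move forward 2, now at (x=3, y=6)
  R: turn right, now facing South
  R: turn right, now facing West
Final: (x=3, y=6), facing West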